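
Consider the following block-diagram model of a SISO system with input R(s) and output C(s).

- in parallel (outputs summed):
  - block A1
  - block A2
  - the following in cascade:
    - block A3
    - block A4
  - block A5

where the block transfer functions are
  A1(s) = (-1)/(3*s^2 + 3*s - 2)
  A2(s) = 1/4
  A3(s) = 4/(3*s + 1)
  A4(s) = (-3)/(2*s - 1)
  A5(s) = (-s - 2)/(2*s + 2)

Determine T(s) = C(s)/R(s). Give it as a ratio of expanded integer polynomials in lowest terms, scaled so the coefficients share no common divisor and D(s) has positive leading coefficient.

1. multiply A3, A4 (series): (-12)/(6*s^2 - s - 1)
2. combine A1, A2, (A3*A4), A5 in parallel; the result is T(s) itself (integer coefficients, no common factor, positive leading denominator coefficient)

Answer: (-18*s^5 - 69*s^4 - 195*s^3 - 253*s^2 - 39*s + 94)/(72*s^5 + 132*s^4 - 12*s^3 - 76*s^2 + 4*s + 8)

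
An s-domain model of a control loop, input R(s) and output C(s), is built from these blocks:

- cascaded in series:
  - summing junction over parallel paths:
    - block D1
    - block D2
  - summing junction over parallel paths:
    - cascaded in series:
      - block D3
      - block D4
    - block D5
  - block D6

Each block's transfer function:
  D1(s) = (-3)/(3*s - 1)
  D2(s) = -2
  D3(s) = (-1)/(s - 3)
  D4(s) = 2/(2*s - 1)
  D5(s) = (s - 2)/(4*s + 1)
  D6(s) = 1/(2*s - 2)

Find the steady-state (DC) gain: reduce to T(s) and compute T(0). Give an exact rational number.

Reducing step by step:

1. reduce the parallel group D1, D2; result (-6*s - 1)/(3*s - 1)
2. reduce the series chain D3, D4; result (-2)/(2*s^2 - 7*s + 3)
3. parallel reduction of (D3*D4), D5; result (2*s^3 - 11*s^2 + 9*s - 8)/(8*s^3 - 26*s^2 + 5*s + 3)
4. reduce the series chain (D1+D2), ((D3*D4)+D5), D6; result (-12*s^4 + 64*s^3 - 43*s^2 + 39*s + 8)/(48*s^5 - 220*s^4 + 254*s^3 - 74*s^2 - 14*s + 6)
That last expression is T(s); at s = 0 only the constant terms survive, so T(0) = 8/6 = 4/3.

Answer: 4/3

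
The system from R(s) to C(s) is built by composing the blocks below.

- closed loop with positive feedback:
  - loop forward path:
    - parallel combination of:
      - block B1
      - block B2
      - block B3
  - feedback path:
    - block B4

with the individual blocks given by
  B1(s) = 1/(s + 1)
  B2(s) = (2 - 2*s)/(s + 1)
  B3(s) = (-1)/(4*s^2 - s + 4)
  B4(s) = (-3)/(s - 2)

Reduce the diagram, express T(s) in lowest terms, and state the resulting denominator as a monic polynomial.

The answer is s^4 - 29*s^3/4 + 39*s^2/4 - 19*s/2 + 25/4.

Reasoning:
[1] parallel reduction of B1, B2, B3: (-8*s^3 + 14*s^2 - 12*s + 11)/(4*s^3 + 3*s^2 + 3*s + 4)
[2] close the feedback loop around (B1+B2+B3), B4: (-8*s^4 + 30*s^3 - 40*s^2 + 35*s - 22)/(4*s^4 - 29*s^3 + 39*s^2 - 38*s + 25)
The result of step 2 is T(s) in lowest terms. Its denominator has leading coefficient 4; dividing the denominator through by 4 makes it monic.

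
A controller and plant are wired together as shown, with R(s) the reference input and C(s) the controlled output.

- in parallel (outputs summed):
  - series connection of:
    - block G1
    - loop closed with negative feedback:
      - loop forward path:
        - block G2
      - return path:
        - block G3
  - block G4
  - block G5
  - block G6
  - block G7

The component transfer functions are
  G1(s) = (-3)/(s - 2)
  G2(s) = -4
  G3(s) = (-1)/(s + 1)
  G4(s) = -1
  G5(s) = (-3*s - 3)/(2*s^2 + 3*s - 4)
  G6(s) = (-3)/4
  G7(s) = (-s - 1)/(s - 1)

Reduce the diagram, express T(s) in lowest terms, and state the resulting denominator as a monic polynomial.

Step 1 - close the feedback loop around G2, G3 -> (-4*s - 4)/(s + 5)
Step 2 - multiply G1, [G2/(1+G2*G3)] (series) -> (12*s + 12)/(s^2 + 3*s - 10)
Step 3 - reduce the parallel group (G1*[G2/(1+G2*G3)]), G4, G5, G6, G7 -> (-22*s^5 - 9*s^4 + 300*s^3 + 261*s^2 - 674*s + 192)/(8*s^5 + 28*s^4 - 96*s^3 - 108*s^2 + 328*s - 160)
That last expression is T(s), already simplified. Scaling its denominator by 1/8 (the reciprocal of the leading coefficient) yields the monic denominator.

Answer: s^5 + 7*s^4/2 - 12*s^3 - 27*s^2/2 + 41*s - 20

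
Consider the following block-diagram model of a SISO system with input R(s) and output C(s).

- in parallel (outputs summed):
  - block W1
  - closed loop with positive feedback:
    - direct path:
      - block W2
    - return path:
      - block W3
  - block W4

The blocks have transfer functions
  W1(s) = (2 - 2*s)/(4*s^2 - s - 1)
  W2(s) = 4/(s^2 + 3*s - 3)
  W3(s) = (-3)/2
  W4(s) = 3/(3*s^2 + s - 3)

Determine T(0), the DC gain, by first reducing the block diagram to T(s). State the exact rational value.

Reducing step by step:

Step 1 - feedback reduction of W2, W3 gives 4/(s^2 + 3*s + 3)
Step 2 - parallel reduction of W1, [W2/(1-W2*W3)], W4 gives (-6*s^5 + 46*s^4 + 39*s^3 - 10*s^2 - 4*s - 15)/(12*s^6 + 37*s^5 + 23*s^4 - 43*s^3 - 39*s^2 + 15*s + 9)
Step 2 gives the overall T(s). Then T(0) = -15/9 = -5/3.

Answer: -5/3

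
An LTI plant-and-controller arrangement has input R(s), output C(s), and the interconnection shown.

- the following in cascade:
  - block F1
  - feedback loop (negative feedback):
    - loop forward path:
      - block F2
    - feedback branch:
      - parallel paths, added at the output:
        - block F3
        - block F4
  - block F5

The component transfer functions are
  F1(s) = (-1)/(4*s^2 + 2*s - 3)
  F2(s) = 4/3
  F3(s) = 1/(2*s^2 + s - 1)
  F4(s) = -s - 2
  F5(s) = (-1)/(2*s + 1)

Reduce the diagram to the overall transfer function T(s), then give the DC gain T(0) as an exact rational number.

Step 1 - combine F3, F4 in parallel; result (-2*s^3 - 5*s^2 - s + 3)/(2*s^2 + s - 1)
Step 2 - reduce the feedback loop with forward F2 and return (F3+F4); result (-8*s^2 - 4*s + 4)/(8*s^3 + 14*s^2 + s - 9)
Step 3 - reduce the series chain F1, [F2/(1+F2*(F3+F4))], F5; result (-8*s^2 - 4*s + 4)/(64*s^6 + 176*s^5 + 88*s^4 - 144*s^3 - 118*s^2 + 33*s + 27)
Evaluating the step-3 result (the overall T(s)) at s = 0 gives T(0) = 4/27.

Final answer: 4/27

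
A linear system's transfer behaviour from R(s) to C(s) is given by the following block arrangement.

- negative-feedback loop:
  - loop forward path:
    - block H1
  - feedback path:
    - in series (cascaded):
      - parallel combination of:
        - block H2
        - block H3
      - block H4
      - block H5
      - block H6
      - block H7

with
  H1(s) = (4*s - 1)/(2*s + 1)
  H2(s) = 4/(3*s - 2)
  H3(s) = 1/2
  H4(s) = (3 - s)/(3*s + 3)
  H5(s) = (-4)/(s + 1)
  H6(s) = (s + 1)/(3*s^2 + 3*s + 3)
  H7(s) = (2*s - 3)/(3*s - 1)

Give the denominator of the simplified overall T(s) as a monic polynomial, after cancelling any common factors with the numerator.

The answer is s^6 + 3*s^5/2 + 55*s^4/54 - 34*s^3/27 - 107*s^2/54 + 53*s/18 - 5/9.

Reasoning:
1. add H2, H3 (parallel) gives (3*s + 6)/(6*s - 4)
2. series reduction of (H2+H3), H4, H5, H6, H7 gives (4*s^3 - 10*s^2 - 18*s + 36)/(27*s^5 + 27*s^4 + 6*s^3 - 15*s^2 - 15*s + 6)
3. apply the feedback formula to H1, ((H2+H3)*H4*H5*H6*H7) gives (108*s^6 + 81*s^5 - 3*s^4 - 66*s^3 - 45*s^2 + 39*s - 6)/(54*s^6 + 81*s^5 + 55*s^4 - 68*s^3 - 107*s^2 + 159*s - 30)
T(s) is the step-3 result (common factors already cancelled). Leading coefficient of the denominator: 54. Divide through by 54 for the monic polynomial.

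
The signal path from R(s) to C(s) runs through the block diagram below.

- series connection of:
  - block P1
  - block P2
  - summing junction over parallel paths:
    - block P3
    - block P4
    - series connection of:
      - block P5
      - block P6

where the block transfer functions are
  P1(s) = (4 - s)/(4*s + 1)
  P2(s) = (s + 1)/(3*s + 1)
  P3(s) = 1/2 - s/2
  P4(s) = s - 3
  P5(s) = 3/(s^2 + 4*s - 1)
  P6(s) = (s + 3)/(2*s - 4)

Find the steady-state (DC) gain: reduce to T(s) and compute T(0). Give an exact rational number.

Answer: -1

Working:
Step 1. reduce the series chain P5, P6 = (3*s + 9)/(2*s^3 + 4*s^2 - 18*s + 4)
Step 2. sum the parallel branches P3, P4, (P5*P6) = (s^4 - 3*s^3 - 19*s^2 + 50*s - 1)/(2*s^3 + 4*s^2 - 18*s + 4)
Step 3. reduce the series chain P1, P2, (P3+P4+(P5*P6)) = (-s^6 + 6*s^5 + 14*s^4 - 119*s^3 + 75*s^2 + 197*s - 4)/(24*s^5 + 62*s^4 - 186*s^3 - 74*s^2 + 10*s + 4)
DC gain: substitute s = 0 into T(s) from step 3: T(0) = -4/4 = -1.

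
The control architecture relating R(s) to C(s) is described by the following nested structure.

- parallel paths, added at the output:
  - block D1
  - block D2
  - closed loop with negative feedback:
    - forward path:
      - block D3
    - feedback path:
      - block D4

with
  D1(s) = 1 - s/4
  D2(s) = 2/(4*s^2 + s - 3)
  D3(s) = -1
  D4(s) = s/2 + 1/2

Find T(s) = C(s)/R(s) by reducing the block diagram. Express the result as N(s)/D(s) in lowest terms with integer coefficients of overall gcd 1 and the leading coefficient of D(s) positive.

Reducing step by step:

[1] apply the feedback formula to D3, D4, giving 2/(s - 1)
[2] combine D1, D2, [D3/(1+D3*D4)] in parallel: this yields T(s), and no further normalization is needed

Answer: (-4*s^4 + 19*s^3 + 24*s^2 - 3*s - 20)/(16*s^3 - 12*s^2 - 16*s + 12)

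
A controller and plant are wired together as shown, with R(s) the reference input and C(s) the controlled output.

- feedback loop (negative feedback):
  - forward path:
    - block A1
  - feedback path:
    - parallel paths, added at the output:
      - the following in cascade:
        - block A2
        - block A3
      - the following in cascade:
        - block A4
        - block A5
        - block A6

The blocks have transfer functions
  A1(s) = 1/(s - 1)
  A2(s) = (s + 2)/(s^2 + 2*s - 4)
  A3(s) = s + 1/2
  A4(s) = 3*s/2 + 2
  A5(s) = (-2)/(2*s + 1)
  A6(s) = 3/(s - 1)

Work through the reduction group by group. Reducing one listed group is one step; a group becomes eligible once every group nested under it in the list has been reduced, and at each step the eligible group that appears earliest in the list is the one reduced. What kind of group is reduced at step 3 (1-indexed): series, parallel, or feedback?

Answer: parallel

Working:
Step 1. series reduction of A2, A3
Step 2. reduce the series chain A4, A5, A6
Step 3. parallel reduction of (A2*A3), (A4*A5*A6)
Step 4. close the feedback loop around A1, ((A2*A3)+(A4*A5*A6))
So the answer for step 3 is parallel.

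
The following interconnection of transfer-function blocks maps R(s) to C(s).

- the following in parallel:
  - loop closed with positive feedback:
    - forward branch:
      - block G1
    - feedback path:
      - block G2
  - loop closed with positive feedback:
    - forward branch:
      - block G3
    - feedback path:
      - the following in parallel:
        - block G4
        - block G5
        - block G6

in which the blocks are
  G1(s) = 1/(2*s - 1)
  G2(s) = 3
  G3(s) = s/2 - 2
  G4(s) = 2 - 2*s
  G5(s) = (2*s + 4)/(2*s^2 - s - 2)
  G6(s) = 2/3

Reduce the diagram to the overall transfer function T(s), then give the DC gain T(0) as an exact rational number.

First reduce the diagram to T(s).

Step 1. collapse the loop (G1 forward, G2 return) -> 1/(2*s - 4)
Step 2. parallel reduction of G4, G5, G6 -> (-12*s^3 + 22*s^2 + 10*s - 4)/(6*s^2 - 3*s - 6)
Step 3. reduce the feedback loop with forward G3 and return (G4+G5+G6) -> (6*s^3 - 27*s^2 + 6*s + 24)/(12*s^4 - 70*s^3 + 90*s^2 + 38*s - 28)
Step 4. combine [G1/(1-G1*G2)], [G3/(1-G3*(G4+G5+G6))] in parallel -> (12*s^4 - 74*s^3 + 105*s^2 + 31*s - 62)/(12*s^5 - 94*s^4 + 230*s^3 - 142*s^2 - 104*s + 56)
DC gain: substitute s = 0 into T(s) from step 4: T(0) = -62/56 = -31/28.

Answer: -31/28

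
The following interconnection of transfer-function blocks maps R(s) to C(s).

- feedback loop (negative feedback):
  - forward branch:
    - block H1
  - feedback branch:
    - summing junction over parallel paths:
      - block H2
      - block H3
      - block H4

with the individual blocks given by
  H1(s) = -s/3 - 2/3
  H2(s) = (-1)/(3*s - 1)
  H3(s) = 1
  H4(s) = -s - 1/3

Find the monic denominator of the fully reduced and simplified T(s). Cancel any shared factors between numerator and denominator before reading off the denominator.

(1) add H2, H3, H4 (parallel); result (-9*s^2 + 9*s - 5)/(9*s - 3)
(2) apply the feedback formula to H1, (H2+H3+H4); result (-9*s^2 - 15*s + 6)/(9*s^3 + 9*s^2 + 14*s + 1)
T(s) is the step-2 result (common factors already cancelled). Leading coefficient of the denominator: 9. Divide through by 9 for the monic polynomial.

Answer: s^3 + s^2 + 14*s/9 + 1/9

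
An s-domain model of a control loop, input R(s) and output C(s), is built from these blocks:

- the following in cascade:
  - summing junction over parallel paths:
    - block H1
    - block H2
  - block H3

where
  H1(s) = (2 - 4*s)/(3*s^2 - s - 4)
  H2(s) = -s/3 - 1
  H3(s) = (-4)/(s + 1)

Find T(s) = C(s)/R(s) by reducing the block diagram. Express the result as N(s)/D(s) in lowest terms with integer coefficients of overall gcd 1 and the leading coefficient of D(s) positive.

Reducing step by step:

[1] parallel reduction of H1, H2; result (-3*s^3 - 8*s^2 - 5*s + 18)/(9*s^2 - 3*s - 12)
[2] reduce the series chain (H1+H2), H3: this yields T(s), and no further normalization is needed

Answer: (12*s^3 + 32*s^2 + 20*s - 72)/(9*s^3 + 6*s^2 - 15*s - 12)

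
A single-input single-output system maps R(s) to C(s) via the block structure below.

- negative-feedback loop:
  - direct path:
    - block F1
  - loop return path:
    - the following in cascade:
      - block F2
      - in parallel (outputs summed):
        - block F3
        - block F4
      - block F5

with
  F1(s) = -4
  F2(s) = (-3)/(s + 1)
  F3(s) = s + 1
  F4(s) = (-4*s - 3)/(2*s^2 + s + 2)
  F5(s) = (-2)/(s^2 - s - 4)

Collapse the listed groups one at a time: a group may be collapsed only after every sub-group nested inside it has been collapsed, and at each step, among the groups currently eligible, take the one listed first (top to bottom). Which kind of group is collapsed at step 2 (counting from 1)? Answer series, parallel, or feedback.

Answer: series

Working:
Step 1. reduce the parallel group F3, F4
Step 2. reduce the series chain F2, (F3+F4), F5
Step 3. close the feedback loop around F1, (F2*(F3+F4)*F5)
The group at step 2 is a series group.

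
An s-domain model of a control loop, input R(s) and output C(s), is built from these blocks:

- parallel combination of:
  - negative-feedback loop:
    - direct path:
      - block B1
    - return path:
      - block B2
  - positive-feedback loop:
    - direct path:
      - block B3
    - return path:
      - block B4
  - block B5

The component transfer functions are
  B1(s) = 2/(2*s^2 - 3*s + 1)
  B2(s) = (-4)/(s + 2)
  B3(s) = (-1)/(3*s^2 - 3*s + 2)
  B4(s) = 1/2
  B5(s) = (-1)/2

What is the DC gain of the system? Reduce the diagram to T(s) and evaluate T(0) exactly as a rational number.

Reducing step by step:

1. feedback reduction of B1, B2 = (2*s + 4)/(2*s^3 + s^2 - 5*s - 6)
2. apply the feedback formula to B3, B4 = (-2)/(6*s^2 - 6*s + 5)
3. reduce the parallel group [B1/(1+B1*B2)], [B3/(1-B3*B4)], B5 = (-12*s^5 + 6*s^4 + 42*s^3 + 21*s^2 - 19*s + 94)/(24*s^5 - 12*s^4 - 52*s^3 - 2*s^2 + 22*s - 60)
That last expression is T(s); at s = 0 only the constant terms survive, so T(0) = 94/(-60) = -47/30.

Answer: -47/30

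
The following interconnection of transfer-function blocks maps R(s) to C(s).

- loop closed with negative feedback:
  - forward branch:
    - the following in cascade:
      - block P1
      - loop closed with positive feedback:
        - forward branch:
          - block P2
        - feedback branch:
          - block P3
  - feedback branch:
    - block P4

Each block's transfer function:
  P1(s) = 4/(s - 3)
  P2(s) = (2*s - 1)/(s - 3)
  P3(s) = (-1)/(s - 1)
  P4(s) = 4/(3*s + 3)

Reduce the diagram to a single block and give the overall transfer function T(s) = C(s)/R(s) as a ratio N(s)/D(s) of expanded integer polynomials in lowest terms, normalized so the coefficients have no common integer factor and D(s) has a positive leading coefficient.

The answer is (24*s^3 - 12*s^2 - 24*s + 12)/(3*s^4 - 12*s^3 + 41*s^2 - 42*s - 2).

Reasoning:
Step 1: close the feedback loop around P2, P3 -> (2*s^2 - 3*s + 1)/(s^2 - 2*s + 2)
Step 2: series reduction of P1, [P2/(1-P2*P3)] -> (8*s^2 - 12*s + 4)/(s^3 - 5*s^2 + 8*s - 6)
Step 3: reduce the feedback loop with forward (P1*[P2/(1-P2*P3)]) and return P4; the result is T(s) itself (integer coefficients, no common factor, positive leading denominator coefficient)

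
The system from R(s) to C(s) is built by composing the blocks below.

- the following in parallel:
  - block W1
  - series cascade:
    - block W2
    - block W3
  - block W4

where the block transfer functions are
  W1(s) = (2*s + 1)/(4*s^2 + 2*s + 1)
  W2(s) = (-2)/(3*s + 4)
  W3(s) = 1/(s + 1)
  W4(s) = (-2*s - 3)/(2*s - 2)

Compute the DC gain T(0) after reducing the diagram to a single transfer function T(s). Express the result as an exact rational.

[1] multiply W2, W3 (series) gives (-2)/(3*s^2 + 7*s + 4)
[2] sum the parallel branches W1, (W2*W3), W4 gives (-24*s^5 - 92*s^4 - 162*s^3 - 125*s^2 - 71*s - 16)/(24*s^5 + 44*s^4 - 2*s^3 - 36*s^2 - 22*s - 8)
The step-2 result is T(s). Setting s = 0: T(0) = -16/(-8) = 2.

Answer: 2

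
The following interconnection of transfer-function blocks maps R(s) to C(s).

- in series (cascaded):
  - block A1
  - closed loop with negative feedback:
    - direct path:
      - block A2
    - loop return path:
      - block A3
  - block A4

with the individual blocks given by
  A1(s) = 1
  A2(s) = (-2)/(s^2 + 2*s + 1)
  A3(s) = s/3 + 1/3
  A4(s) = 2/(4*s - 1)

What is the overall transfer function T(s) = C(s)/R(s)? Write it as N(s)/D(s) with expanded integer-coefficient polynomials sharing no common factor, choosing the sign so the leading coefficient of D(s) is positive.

Step 1 - collapse the loop (A2 forward, A3 return): (-6)/(3*s^2 + 4*s + 1)
Step 2 - combine A1, [A2/(1+A2*A3)], A4 in series, giving the overall T(s)

Answer: (-12)/(12*s^3 + 13*s^2 - 1)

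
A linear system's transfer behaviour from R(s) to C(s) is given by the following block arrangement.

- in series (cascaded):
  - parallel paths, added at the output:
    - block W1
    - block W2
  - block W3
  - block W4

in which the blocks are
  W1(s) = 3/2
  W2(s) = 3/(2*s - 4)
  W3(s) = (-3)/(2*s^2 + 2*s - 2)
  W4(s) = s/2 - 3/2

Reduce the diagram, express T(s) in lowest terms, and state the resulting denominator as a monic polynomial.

The answer is s^3 - s^2 - 3*s + 2.

Reasoning:
Step 1: combine W1, W2 in parallel -> (3*s - 3)/(2*s - 4)
Step 2: series reduction of (W1+W2), W3, W4 -> (-9*s^2 + 36*s - 27)/(8*s^3 - 8*s^2 - 24*s + 16)
That last expression is T(s), already simplified. Scaling its denominator by 1/8 (the reciprocal of the leading coefficient) yields the monic denominator.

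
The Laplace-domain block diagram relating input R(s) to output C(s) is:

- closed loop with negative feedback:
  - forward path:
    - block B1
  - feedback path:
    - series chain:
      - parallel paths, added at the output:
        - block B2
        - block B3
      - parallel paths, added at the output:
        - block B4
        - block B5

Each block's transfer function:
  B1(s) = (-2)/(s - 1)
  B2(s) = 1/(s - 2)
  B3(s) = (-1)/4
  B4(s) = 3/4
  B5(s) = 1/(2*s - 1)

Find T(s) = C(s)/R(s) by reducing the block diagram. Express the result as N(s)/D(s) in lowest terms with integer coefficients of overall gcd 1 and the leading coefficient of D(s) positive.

Reducing step by step:

[1] combine B2, B3 in parallel gives (6 - s)/(4*s - 8)
[2] add B4, B5 (parallel) gives (6*s + 1)/(8*s - 4)
[3] series reduction of (B2+B3), (B4+B5) gives (-6*s^2 + 35*s + 6)/(32*s^2 - 80*s + 32)
[4] apply the feedback formula to B1, ((B2+B3)*(B4+B5)): this yields T(s), and no further normalization is needed

Answer: (-32*s^2 + 80*s - 32)/(16*s^3 - 50*s^2 + 21*s - 22)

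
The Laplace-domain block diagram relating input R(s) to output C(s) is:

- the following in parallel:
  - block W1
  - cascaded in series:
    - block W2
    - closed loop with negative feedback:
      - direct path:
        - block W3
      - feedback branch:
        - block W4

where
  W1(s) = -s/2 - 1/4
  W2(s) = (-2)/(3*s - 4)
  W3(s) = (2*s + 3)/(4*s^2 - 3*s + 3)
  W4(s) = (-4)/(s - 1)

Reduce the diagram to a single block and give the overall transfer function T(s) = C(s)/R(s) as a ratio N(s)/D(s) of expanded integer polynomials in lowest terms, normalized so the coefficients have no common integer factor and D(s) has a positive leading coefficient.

Step 1. feedback reduction of W3, W4 -> (2*s^2 + s - 3)/(4*s^3 - 7*s^2 - 2*s - 15)
Step 2. combine W2, [W3/(1+W3*W4)] in series -> (-4*s^2 - 2*s + 6)/(12*s^4 - 37*s^3 + 22*s^2 - 37*s + 60)
Step 3. add W1, (W2*[W3/(1+W3*W4)]) (parallel); the result is T(s) itself (integer coefficients, no common factor, positive leading denominator coefficient)

Therefore the answer is (-24*s^5 + 62*s^4 - 7*s^3 + 36*s^2 - 91*s - 36)/(48*s^4 - 148*s^3 + 88*s^2 - 148*s + 240).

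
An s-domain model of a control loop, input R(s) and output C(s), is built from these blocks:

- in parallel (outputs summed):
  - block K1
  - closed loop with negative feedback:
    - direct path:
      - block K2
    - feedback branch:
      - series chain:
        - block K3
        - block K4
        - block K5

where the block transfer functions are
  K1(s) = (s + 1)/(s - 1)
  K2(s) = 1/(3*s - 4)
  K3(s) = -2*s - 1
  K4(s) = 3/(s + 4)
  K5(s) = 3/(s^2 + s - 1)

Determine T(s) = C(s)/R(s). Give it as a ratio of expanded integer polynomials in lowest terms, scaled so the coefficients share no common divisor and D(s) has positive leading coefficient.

1. multiply K3, K4, K5 (series): (-18*s - 9)/(s^3 + 5*s^2 + 3*s - 4)
2. reduce the feedback loop with forward K2 and return (K3*K4*K5): (s^3 + 5*s^2 + 3*s - 4)/(3*s^4 + 11*s^3 - 11*s^2 - 42*s + 7)
3. add K1, [K2/(1+K2*(K3*K4*K5))] (parallel), giving the overall T(s)

Answer: (3*s^5 + 15*s^4 + 4*s^3 - 55*s^2 - 42*s + 11)/(3*s^5 + 8*s^4 - 22*s^3 - 31*s^2 + 49*s - 7)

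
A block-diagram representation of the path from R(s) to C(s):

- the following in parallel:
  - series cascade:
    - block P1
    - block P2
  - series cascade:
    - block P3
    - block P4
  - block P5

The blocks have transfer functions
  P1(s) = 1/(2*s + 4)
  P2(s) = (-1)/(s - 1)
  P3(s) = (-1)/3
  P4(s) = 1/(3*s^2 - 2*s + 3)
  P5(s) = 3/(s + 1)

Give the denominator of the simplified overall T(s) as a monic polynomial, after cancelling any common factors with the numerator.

(1) reduce the series chain P1, P2 gives (-1)/(2*s^2 + 2*s - 4)
(2) series reduction of P3, P4 gives (-1)/(9*s^2 - 6*s + 9)
(3) reduce the parallel group (P1*P2), (P3*P4), P5 gives (54*s^4 + 7*s^3 - 97*s^2 + 125*s - 113)/(18*s^5 + 24*s^4 - 24*s^3 + 12*s^2 + 6*s - 36)
Step 3 gives the fully reduced T(s), with no common factor left to cancel. The denominator's leading coefficient is 18, so divide each of its coefficients by 18 to get the monic form.

Final answer: s^5 + 4*s^4/3 - 4*s^3/3 + 2*s^2/3 + s/3 - 2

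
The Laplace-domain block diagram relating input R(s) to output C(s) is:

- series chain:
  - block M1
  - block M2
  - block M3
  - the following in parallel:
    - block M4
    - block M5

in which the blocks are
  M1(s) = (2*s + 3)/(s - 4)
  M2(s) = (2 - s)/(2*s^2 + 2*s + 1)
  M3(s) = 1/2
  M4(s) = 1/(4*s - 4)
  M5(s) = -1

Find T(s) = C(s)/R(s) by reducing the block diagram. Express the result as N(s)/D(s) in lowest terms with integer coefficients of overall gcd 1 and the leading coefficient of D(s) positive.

Step 1 - add M4, M5 (parallel) gives (5 - 4*s)/(4*s - 4)
Step 2 - combine M1, M2, M3, (M4+M5) in series; the result is T(s) itself (integer coefficients, no common factor, positive leading denominator coefficient)

Hence the answer: (8*s^3 - 14*s^2 - 19*s + 30)/(16*s^4 - 64*s^3 - 8*s^2 + 24*s + 32)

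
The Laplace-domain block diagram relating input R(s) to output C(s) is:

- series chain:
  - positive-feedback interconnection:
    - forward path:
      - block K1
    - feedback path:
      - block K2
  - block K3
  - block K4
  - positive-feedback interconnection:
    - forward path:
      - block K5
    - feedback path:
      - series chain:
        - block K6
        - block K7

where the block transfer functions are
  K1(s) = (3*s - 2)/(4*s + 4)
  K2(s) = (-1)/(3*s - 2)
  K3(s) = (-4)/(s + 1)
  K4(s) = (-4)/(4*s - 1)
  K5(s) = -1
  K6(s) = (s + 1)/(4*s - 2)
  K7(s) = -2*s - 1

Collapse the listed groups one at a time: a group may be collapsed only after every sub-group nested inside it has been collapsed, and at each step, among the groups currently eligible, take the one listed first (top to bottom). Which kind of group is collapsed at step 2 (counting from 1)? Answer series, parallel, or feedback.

[1] feedback reduction of K1, K2
[2] series reduction of K6, K7
[3] close the feedback loop around K5, (K6*K7)
[4] cascade [K1/(1-K1*K2)], K3, K4, [K5/(1-K5*(K6*K7))]
At step 2 the group reduced is series.

Therefore the answer is series.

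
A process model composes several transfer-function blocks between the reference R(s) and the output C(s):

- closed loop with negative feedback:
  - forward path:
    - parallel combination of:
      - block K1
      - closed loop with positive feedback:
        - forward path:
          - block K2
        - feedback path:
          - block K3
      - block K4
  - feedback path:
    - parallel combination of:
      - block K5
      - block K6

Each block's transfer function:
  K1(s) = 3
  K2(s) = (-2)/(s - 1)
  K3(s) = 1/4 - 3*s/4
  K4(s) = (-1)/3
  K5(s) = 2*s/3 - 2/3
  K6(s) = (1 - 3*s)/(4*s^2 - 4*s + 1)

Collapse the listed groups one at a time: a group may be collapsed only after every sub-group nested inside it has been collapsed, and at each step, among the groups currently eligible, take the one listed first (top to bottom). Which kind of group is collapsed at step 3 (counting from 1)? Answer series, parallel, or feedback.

[1] reduce the feedback loop with forward K2 and return K3
[2] combine K1, [K2/(1-K2*K3)], K4 in parallel
[3] combine K5, K6 in parallel
[4] feedback reduction of (K1+[K2/(1-K2*K3)]+K4), (K5+K6)
So the answer for step 3 is parallel.

Hence the answer: parallel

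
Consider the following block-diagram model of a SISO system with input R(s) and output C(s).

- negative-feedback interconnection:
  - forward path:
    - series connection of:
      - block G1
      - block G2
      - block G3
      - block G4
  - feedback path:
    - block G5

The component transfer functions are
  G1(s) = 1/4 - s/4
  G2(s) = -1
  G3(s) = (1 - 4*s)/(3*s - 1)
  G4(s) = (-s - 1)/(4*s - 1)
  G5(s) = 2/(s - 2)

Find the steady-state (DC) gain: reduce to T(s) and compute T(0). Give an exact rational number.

Answer: 1/3

Working:
Step 1: cascade G1, G2, G3, G4: (s^2 - 1)/(12*s - 4)
Step 2: close the feedback loop around (G1*G2*G3*G4), G5: (s^3 - 2*s^2 - s + 2)/(14*s^2 - 28*s + 6)
That last expression is T(s); at s = 0 only the constant terms survive, so T(0) = 2/6 = 1/3.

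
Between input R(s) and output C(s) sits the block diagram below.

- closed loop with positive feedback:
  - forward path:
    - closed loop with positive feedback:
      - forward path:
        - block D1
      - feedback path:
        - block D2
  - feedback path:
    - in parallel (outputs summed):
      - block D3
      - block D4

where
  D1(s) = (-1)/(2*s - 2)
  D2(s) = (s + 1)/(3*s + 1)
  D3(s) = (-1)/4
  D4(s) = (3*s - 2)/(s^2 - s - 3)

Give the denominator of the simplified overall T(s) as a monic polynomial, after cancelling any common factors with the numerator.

Step 1. reduce the feedback loop with forward D1 and return D2 gives (-3*s - 1)/(6*s^2 - 3*s - 1)
Step 2. reduce the parallel group D3, D4 gives (-s^2 + 13*s - 5)/(4*s^2 - 4*s - 12)
Step 3. close the feedback loop around [D1/(1-D1*D2)], (D3+D4) gives (-12*s^3 + 8*s^2 + 40*s + 12)/(24*s^4 - 39*s^3 - 26*s^2 + 38*s + 7)
T(s) is the step-3 result (common factors already cancelled). Leading coefficient of the denominator: 24. Divide through by 24 for the monic polynomial.

Answer: s^4 - 13*s^3/8 - 13*s^2/12 + 19*s/12 + 7/24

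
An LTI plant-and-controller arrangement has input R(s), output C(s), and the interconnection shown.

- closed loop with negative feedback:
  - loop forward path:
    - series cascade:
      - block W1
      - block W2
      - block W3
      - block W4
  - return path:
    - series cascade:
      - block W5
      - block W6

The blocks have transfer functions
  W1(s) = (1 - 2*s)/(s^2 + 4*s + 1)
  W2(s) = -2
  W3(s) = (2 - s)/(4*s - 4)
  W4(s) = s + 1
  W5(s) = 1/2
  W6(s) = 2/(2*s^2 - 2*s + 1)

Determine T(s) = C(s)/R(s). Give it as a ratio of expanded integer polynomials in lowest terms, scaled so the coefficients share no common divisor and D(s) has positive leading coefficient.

(1) cascade W1, W2, W3, W4, giving (-2*s^3 + 3*s^2 + 3*s - 2)/(2*s^3 + 6*s^2 - 6*s - 2)
(2) cascade W5, W6, giving 1/(2*s^2 - 2*s + 1)
(3) close the feedback loop around (W1*W2*W3*W4), (W5*W6) - this is the overall T(s), already in the required normalized form

Hence the answer: (-4*s^5 + 10*s^4 - 2*s^3 - 7*s^2 + 7*s - 2)/(4*s^5 + 8*s^4 - 24*s^3 + 17*s^2 + s - 4)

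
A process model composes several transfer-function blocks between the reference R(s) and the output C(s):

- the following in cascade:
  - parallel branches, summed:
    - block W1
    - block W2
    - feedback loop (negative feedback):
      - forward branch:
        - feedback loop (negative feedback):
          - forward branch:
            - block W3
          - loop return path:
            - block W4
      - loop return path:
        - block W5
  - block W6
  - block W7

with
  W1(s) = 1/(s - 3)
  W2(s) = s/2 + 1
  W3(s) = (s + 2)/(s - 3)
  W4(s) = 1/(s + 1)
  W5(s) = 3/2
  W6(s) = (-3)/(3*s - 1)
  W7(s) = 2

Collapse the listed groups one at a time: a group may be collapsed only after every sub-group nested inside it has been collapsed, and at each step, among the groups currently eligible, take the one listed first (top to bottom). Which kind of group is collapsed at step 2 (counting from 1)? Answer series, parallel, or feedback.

The answer is feedback.

Reasoning:
Step 1. close the feedback loop around W3, W4
Step 2. reduce the feedback loop with forward [W3/(1+W3*W4)] and return W5
Step 3. parallel reduction of W1, W2, [[W3/(1+W3*W4)]/(1+[W3/(1+W3*W4)]*W5)]
Step 4. reduce the series chain (W1+W2+[[W3/(1+W3*W4)]/(1+[W3/(1+W3*W4)]*W5)]), W6, W7
At step 2 the group reduced is feedback.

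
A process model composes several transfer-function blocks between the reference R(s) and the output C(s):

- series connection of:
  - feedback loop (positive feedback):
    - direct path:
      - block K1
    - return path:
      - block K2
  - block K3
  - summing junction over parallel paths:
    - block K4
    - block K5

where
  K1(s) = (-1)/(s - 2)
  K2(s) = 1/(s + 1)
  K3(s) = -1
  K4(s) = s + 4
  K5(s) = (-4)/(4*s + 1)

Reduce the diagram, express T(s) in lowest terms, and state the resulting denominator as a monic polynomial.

The answer is s^3 - 3*s^2/4 - 5*s/4 - 1/4.

Reasoning:
Step 1. close the feedback loop around K1, K2: (-s - 1)/(s^2 - s - 1)
Step 2. reduce the parallel group K4, K5: (4*s^2 + 17*s)/(4*s + 1)
Step 3. combine [K1/(1-K1*K2)], K3, (K4+K5) in series: (4*s^3 + 21*s^2 + 17*s)/(4*s^3 - 3*s^2 - 5*s - 1)
T(s) is the step-3 result (common factors already cancelled). Leading coefficient of the denominator: 4. Divide through by 4 for the monic polynomial.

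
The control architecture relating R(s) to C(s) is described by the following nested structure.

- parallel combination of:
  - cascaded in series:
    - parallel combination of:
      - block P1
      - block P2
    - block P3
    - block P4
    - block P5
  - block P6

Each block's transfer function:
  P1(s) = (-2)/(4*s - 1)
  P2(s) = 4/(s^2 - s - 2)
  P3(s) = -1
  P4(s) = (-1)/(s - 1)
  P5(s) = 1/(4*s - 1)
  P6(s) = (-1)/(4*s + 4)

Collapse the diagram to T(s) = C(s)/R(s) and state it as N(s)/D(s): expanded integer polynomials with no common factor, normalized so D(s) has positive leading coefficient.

Step 1 - reduce the parallel group P1, P2 = (-2*s^2 + 18*s)/(4*s^3 - 5*s^2 - 7*s + 2)
Step 2 - reduce the series chain (P1+P2), P3, P4, P5 = (-2*s^2 + 18*s)/(16*s^5 - 40*s^4 + s^3 + 38*s^2 - 17*s + 2)
Step 3 - add ((P1+P2)*P3*P4*P5), P6 (parallel), giving the overall T(s)

Therefore the answer is (-16*s^4 + 56*s^3 - 65*s^2 + 91*s - 2)/(64*s^5 - 160*s^4 + 4*s^3 + 152*s^2 - 68*s + 8).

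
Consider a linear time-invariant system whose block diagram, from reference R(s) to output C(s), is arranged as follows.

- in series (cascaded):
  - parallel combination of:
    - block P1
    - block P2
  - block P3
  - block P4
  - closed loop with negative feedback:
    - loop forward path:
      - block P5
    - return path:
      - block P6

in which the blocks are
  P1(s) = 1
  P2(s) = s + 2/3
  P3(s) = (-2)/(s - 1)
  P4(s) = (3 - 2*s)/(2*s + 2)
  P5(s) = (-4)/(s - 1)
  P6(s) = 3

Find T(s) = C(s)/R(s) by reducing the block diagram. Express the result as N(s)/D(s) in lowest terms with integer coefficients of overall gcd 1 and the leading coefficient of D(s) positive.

Step 1 - add P1, P2 (parallel): s + 5/3
Step 2 - collapse the loop (P5 forward, P6 return): (-4)/(s - 13)
Step 3 - combine (P1+P2), P3, P4, [P5/(1+P5*P6)] in series, giving the overall T(s)

Final answer: (-24*s^2 - 4*s + 60)/(3*s^3 - 39*s^2 - 3*s + 39)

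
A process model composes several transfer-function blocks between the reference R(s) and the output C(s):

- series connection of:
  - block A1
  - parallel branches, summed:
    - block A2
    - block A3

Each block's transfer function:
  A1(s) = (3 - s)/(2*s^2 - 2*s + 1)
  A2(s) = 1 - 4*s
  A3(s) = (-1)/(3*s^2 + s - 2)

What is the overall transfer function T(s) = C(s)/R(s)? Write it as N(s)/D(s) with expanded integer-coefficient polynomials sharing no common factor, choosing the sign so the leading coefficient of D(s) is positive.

The answer is (12*s^4 - 35*s^3 - 12*s^2 + 30*s - 9)/(6*s^4 - 4*s^3 - 3*s^2 + 5*s - 2).

Reasoning:
[1] add A2, A3 (parallel): (-12*s^3 - s^2 + 9*s - 3)/(3*s^2 + s - 2)
[2] combine A1, (A2+A3) in series, giving the overall T(s)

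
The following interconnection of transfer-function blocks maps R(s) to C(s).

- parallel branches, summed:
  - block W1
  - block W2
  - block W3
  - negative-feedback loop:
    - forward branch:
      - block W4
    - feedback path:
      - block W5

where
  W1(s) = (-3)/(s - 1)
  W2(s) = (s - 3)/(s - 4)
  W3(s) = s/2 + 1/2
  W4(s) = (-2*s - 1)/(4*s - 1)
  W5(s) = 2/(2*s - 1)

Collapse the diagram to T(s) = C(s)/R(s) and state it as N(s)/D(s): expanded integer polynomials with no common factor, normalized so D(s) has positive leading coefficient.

First reduce the diagram to T(s).

Step 1: apply the feedback formula to W4, W5 gives (1 - 4*s^2)/(8*s^2 - 10*s - 1)
Step 2: sum the parallel branches W1, W2, W3, [W4/(1+W4*W5)], which is the overall transfer function T(s) = C(s)/R(s) in lowest terms

Answer: (8*s^5 - 34*s^4 - 61*s^3 + 394*s^2 - 335*s - 26)/(16*s^4 - 100*s^3 + 162*s^2 - 70*s - 8)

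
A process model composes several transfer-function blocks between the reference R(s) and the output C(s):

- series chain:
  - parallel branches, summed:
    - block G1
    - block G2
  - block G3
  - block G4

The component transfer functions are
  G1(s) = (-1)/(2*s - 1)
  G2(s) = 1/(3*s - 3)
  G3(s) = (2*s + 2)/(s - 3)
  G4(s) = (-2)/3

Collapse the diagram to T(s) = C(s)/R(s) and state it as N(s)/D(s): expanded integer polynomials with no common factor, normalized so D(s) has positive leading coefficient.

Reducing step by step:

Step 1. combine G1, G2 in parallel -> (2 - s)/(6*s^2 - 9*s + 3)
Step 2. combine (G1+G2), G3, G4 in series, which is the overall transfer function T(s) = C(s)/R(s) in lowest terms

Answer: (4*s^2 - 4*s - 8)/(18*s^3 - 81*s^2 + 90*s - 27)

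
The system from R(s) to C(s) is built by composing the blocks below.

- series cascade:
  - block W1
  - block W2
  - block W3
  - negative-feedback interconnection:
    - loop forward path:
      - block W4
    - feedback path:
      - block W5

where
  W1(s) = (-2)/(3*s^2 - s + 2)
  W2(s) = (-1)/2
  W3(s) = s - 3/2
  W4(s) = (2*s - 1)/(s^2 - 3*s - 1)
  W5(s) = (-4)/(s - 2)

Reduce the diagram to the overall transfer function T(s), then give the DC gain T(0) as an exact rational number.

The answer is -1/4.

Reasoning:
Step 1: collapse the loop (W4 forward, W5 return), giving (2*s^2 - 5*s + 2)/(s^3 - 5*s^2 - 3*s + 6)
Step 2: series reduction of W1, W2, W3, [W4/(1+W4*W5)], giving (4*s^3 - 16*s^2 + 19*s - 6)/(6*s^5 - 32*s^4 - 4*s^3 + 22*s^2 - 24*s + 24)
The step-2 result is T(s). Setting s = 0: T(0) = -6/24 = -1/4.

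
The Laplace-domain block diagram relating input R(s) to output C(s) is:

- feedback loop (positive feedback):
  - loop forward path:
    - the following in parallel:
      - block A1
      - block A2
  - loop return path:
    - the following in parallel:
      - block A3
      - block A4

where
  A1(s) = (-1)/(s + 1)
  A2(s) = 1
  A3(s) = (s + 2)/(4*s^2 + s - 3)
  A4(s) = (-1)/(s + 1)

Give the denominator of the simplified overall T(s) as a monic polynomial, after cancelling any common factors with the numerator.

Reducing step by step:

Step 1: parallel reduction of A1, A2, giving s/(s + 1)
Step 2: add A3, A4 (parallel), giving (5 - 3*s)/(4*s^2 + s - 3)
Step 3: close the feedback loop around (A1+A2), (A3+A4), giving (4*s^3 + s^2 - 3*s)/(4*s^3 + 8*s^2 - 7*s - 3)
No further cancellation is possible in the step-3 result, so that is T(s). Its denominator becomes monic after dividing by the leading coefficient 4.

Answer: s^3 + 2*s^2 - 7*s/4 - 3/4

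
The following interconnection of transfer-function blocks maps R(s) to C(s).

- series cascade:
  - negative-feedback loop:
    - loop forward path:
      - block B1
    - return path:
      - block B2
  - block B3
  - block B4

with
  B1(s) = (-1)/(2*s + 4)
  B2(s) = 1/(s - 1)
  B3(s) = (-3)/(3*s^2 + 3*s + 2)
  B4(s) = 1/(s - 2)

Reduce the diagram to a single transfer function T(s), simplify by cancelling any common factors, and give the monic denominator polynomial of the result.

Step 1. feedback reduction of B1, B2, giving (1 - s)/(2*s^2 + 2*s - 5)
Step 2. reduce the series chain [B1/(1+B1*B2)], B3, B4, giving (3*s - 3)/(6*s^5 - 29*s^3 - s^2 + 12*s + 20)
The result of step 2 is T(s) in lowest terms. Its denominator has leading coefficient 6; dividing the denominator through by 6 makes it monic.

Final answer: s^5 - 29*s^3/6 - s^2/6 + 2*s + 10/3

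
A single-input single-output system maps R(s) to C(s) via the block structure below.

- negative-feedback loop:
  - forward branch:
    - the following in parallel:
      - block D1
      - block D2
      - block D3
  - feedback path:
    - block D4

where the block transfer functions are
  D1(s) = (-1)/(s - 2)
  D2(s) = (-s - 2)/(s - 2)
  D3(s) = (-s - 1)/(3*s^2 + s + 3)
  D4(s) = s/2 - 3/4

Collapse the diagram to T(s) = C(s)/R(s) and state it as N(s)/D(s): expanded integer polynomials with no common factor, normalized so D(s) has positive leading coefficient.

Reducing step by step:

Step 1. add D1, D2, D3 (parallel) = (-3*s^3 - 11*s^2 - 5*s - 7)/(3*s^3 - 5*s^2 + s - 6)
Step 2. apply the feedback formula to (D1+D2+D3), D4 - this is the overall T(s), already in the required normalized form

Answer: (12*s^3 + 44*s^2 + 20*s + 28)/(6*s^4 + s^3 - 3*s^2 - 5*s + 3)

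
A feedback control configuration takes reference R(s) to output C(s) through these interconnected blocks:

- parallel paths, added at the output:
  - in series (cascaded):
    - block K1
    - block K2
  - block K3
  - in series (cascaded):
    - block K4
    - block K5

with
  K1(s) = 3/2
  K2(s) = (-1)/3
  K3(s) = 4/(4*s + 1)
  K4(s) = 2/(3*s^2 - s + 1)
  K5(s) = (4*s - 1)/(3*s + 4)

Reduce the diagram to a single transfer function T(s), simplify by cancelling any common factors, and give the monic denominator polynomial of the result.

[1] combine K1, K2 in series; result (-1)/2
[2] cascade K4, K5; result (8*s - 2)/(9*s^3 + 9*s^2 - s + 4)
[3] parallel reduction of (K1*K2), K3, (K4*K5); result (-36*s^4 + 27*s^3 + 131*s^2 - 23*s + 24)/(72*s^4 + 90*s^3 + 10*s^2 + 30*s + 8)
The result of step 3 is T(s) in lowest terms. Its denominator has leading coefficient 72; dividing the denominator through by 72 makes it monic.

Answer: s^4 + 5*s^3/4 + 5*s^2/36 + 5*s/12 + 1/9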